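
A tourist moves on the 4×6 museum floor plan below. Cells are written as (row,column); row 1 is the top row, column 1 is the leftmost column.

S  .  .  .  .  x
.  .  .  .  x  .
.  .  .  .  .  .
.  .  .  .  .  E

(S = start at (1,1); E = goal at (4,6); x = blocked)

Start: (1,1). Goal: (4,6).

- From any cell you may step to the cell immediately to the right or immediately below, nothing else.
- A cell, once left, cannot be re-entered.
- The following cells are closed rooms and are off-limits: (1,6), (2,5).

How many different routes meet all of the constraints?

A right/down-only route from (1,1) to (4,6) makes exactly 3 down-moves and 5 right-moves in some order.
With no other constraints that would be C(8,3) = 56 routes.
Subtract routes through each blocked cell (inclusion–exclusion for overlaps): − through (1,6): 1 − through (2,5): 15 → 40.
That gives 40 routes.

40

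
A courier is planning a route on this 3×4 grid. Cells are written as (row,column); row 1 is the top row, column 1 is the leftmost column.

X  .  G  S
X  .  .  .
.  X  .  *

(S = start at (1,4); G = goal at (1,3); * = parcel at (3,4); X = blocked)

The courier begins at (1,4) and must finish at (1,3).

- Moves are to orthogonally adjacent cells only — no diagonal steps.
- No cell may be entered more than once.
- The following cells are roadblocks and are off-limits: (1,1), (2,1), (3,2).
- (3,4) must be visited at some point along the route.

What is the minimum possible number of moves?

Any route passes through (3,4) somewhere between (1,4) and (1,3). Summing Manhattan distances along the two legs ((1,4) → (3,4) → (1,3)) gives a lower bound of 2 + 3 = 5 moves.
A route of 5 moves achieves this: (1,4) → (2,4) → (3,4) → (3,3) → (2,3) → (1,3).
Since 5 matches the lower bound, it is optimal.

5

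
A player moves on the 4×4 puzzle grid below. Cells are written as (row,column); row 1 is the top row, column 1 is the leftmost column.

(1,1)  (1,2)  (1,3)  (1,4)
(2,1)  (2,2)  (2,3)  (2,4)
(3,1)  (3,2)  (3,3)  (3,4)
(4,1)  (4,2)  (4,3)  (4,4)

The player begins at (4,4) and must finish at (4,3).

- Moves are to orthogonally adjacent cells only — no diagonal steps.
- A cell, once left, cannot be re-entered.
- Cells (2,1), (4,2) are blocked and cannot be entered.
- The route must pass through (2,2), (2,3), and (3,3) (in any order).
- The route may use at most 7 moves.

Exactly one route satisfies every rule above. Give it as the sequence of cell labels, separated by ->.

(4,4) -> (3,4) -> (2,4) -> (2,3) -> (2,2) -> (3,2) -> (3,3) -> (4,3)

The 7-move cap with required stops at (2,2), (2,3), (3,3) leaves no slack for detours.
Route from (4,4): up 2 to (2,4), left 2 to (2,2), down 1 to (3,2), right 1 to (3,3), down 1 to (4,3) — 7 moves in all.
Check: all required cells visited; 7 ≤ 7 moves.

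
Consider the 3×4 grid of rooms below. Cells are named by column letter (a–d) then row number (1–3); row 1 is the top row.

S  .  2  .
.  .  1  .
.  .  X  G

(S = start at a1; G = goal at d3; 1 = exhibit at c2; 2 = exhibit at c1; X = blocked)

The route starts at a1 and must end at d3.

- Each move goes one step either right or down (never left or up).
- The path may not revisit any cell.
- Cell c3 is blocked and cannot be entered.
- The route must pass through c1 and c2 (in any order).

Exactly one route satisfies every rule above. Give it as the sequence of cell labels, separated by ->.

a1 -> b1 -> c1 -> c2 -> d2 -> d3

Moves only go right or down, so the column and row indices never decrease.
Route from a1: 2× right (reaching c1), down to c2, right to d2, down to d3 — 5 moves in all.
Check: all required cells visited.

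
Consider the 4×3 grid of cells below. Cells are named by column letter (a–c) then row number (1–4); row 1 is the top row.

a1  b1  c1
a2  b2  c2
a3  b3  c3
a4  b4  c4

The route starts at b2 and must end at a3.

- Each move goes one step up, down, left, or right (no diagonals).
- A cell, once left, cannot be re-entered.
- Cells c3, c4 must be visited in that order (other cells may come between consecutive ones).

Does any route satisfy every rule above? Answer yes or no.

yes

One route that works: b2 → b3 → c3 → c4 → b4 → a4 → a3.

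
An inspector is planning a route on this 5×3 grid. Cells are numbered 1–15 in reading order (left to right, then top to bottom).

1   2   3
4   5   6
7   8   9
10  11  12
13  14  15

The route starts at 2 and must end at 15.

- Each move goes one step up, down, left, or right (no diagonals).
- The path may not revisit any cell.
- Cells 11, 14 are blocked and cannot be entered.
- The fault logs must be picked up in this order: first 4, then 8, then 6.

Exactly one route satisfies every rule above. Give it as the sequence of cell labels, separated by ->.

2 -> 1 -> 4 -> 7 -> 8 -> 5 -> 6 -> 9 -> 12 -> 15

The waypoints must appear in the order 4, 8, 6, with no cell reused.
Route from 2: left 1 to 1, down 2 to 7, right 1 to 8, up 1 to 5, right 1 to 6, down 3 to 15 — 9 moves in all.
Check: order respected (4 at step 2, 8 at step 4, 6 at step 6).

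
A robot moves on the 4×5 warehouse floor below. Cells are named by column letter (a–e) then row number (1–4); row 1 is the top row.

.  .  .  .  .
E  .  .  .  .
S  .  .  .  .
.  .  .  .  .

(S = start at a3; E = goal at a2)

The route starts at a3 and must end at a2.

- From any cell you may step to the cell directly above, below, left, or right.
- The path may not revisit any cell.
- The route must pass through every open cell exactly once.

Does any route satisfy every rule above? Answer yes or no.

yes

One route that works: a3 → a4 → b4 → b3 → b2 → c2 → c3 → c4 → d4 → e4 → e3 → d3 → d2 → e2 → e1 → d1 → c1 → b1 → a1 → a2.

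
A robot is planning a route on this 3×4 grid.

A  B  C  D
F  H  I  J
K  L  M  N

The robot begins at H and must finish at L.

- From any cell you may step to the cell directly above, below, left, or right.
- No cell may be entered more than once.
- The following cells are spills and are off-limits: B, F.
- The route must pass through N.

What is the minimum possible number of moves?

5

Any route passes through N somewhere between H and L. Summing Manhattan distances along the two legs (H → N → L) gives a lower bound of 3 + 2 = 5 moves.
A route of 5 moves achieves this: H → I → J → N → M → L.
Since 5 matches the lower bound, it is optimal.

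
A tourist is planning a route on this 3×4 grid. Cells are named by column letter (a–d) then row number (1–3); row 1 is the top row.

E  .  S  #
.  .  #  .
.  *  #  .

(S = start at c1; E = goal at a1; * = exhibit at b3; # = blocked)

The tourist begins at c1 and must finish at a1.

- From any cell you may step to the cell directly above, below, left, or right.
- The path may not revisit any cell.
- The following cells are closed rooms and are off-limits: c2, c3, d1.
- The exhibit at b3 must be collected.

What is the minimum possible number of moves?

6

Any route passes through b3 somewhere between c1 and a1. Summing Manhattan distances along the two legs (c1 → b3 → a1) gives a lower bound of 3 + 3 = 6 moves.
A route of 6 moves achieves this: c1 → b1 → b2 → b3 → a3 → a2 → a1.
Since 6 matches the lower bound, it is optimal.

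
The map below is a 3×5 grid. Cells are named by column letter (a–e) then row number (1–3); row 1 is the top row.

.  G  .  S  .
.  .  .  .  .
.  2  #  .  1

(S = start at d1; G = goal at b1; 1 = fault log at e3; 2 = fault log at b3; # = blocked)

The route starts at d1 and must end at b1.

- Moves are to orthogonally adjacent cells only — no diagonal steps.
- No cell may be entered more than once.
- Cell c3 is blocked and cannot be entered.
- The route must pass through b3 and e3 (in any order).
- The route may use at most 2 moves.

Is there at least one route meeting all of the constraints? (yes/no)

Even ignoring the no-revisit rule, getting from d1 to b1, taking the cheapest ordering d1 → e3 → b3 → b1 needs at least 3 + 5 + 2 = 10 moves (fewest moves per leg, detouring around blocked cells), which exceeds the 2-move limit.

no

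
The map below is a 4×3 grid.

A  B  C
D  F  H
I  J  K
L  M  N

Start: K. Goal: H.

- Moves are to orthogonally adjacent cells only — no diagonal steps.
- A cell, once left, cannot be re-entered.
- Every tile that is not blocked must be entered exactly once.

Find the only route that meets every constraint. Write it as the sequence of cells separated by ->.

K -> N -> M -> L -> I -> J -> F -> D -> A -> B -> C -> H

Need to visit all 12 open cells exactly once, starting at K and ending at H.
Cell C has only two open neighbours (H and B), so the path must pass straight through it: one of those is the cell it's entered from and the other is where it exits.
Route from K: down to N, 2× left (reaching L), up to I, right to J, up to F, left to D, up to A, 2× right (reaching C), down to H — 11 moves in all.
Check: all 12 open cells covered.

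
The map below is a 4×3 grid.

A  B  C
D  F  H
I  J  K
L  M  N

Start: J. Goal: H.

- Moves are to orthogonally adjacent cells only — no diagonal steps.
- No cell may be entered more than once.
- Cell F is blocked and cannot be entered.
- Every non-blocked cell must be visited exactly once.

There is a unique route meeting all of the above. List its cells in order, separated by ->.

Need to visit all 11 open cells exactly once, starting at J and ending at H.
Route from J: right to K, down to N, 2× left (reaching L), 3× up (reaching A), 2× right (reaching C), down to H — 10 moves in all.
Check: all 11 open cells covered.

J -> K -> N -> M -> L -> I -> D -> A -> B -> C -> H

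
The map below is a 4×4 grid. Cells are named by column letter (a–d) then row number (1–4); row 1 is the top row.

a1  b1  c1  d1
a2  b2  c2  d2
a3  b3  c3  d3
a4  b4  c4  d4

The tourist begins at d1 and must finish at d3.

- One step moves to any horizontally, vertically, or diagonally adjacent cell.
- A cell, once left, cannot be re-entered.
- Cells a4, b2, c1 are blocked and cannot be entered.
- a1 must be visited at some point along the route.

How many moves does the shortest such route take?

Any route passes through a1 somewhere between d1 and d3. Summing Chebyshev distances along the two legs (d1 → a1 → d3) gives a lower bound of 3 + 3 = 6 moves.
The shortest route satisfying every rule uses 7 moves: d1 → c2 → b1 → a1 → a2 → b3 → c3 → d3.
The bound of 6 isn't tight here; checking systematically, no route of length 6 through 6 satisfies every constraint, so 7 is the minimum.

7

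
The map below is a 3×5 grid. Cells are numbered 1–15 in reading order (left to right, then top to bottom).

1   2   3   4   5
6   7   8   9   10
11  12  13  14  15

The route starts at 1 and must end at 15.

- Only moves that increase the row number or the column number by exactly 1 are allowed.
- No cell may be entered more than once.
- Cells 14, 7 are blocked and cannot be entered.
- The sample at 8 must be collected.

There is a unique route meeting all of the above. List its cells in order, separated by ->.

Moves only go right or down, so the column and row indices never decrease.
Route from 1: 2× right (reaching 3), down to 8, 2× right (reaching 10), down to 15 — 6 moves in all.
Check: all required cells visited.

1 -> 2 -> 3 -> 8 -> 9 -> 10 -> 15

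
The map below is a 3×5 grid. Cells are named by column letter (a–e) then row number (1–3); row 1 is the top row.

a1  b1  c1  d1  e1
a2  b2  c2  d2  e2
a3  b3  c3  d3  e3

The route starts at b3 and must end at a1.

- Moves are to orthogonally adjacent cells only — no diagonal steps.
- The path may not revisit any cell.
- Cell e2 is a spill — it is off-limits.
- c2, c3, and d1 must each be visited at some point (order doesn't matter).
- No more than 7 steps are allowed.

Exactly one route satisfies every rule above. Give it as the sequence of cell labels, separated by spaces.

b3 c3 c2 d2 d1 c1 b1 a1

The budget equals the shortest possible length, so every move has to be on a shortest route through the required cells.
Route from b3: right to c3, up to c2, right to d2, up to d1, 3× left (reaching a1) — 7 moves in all.
Check: all required cells visited; 7 ≤ 7 moves.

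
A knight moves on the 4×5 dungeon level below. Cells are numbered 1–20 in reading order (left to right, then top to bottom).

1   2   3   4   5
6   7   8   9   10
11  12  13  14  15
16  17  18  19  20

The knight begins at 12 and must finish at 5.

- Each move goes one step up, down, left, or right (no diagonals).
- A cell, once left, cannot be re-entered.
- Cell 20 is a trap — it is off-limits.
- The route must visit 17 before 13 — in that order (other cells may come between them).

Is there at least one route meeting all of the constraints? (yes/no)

One route that works: 12 → 17 → 18 → 13 → 8 → 3 → 4 → 5.

yes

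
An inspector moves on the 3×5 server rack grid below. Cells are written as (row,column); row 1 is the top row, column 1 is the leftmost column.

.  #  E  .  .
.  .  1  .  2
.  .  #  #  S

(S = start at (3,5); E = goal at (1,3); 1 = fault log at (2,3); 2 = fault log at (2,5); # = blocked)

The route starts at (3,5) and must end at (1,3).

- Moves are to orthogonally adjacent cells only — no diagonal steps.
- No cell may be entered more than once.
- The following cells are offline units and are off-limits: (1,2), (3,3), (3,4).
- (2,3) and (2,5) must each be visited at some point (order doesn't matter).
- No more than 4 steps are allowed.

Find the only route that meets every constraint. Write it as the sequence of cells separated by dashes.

(3,5) - (2,5) - (2,4) - (2,3) - (1,3)

Any route must reach (2,3) and (2,5) and still end at (1,3) within 4 moves, so the order of the required stops is forced.
Route from (3,5): up 1 to (2,5), left 2 to (2,3), up 1 to (1,3) — 4 moves in all.
Check: all required cells visited; 4 ≤ 4 moves.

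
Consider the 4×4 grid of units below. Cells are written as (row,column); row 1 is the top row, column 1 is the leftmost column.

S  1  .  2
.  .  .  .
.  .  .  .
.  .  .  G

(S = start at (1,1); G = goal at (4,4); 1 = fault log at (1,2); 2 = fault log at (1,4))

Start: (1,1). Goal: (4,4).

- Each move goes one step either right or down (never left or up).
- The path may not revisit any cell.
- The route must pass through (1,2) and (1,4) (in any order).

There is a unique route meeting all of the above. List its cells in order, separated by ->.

Moves only go right or down, so the column and row indices never decrease.
Route from (1,1): 3× right (reaching (1,4)), 3× down (reaching (4,4)) — 6 moves in all.
Check: all required cells visited.

(1,1) -> (1,2) -> (1,3) -> (1,4) -> (2,4) -> (3,4) -> (4,4)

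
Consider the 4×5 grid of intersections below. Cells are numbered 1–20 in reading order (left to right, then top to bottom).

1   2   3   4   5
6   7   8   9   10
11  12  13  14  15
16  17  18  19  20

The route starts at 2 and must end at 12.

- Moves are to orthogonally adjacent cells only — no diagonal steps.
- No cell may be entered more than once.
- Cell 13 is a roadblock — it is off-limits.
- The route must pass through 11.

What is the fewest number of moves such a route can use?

4

Any route passes through 11 somewhere between 2 and 12. Summing Manhattan distances along the two legs (2 → 11 → 12) gives a lower bound of 3 + 1 = 4 moves.
A route of 4 moves achieves this: 2 → 7 → 6 → 11 → 12.
Since 4 matches the lower bound, it is optimal.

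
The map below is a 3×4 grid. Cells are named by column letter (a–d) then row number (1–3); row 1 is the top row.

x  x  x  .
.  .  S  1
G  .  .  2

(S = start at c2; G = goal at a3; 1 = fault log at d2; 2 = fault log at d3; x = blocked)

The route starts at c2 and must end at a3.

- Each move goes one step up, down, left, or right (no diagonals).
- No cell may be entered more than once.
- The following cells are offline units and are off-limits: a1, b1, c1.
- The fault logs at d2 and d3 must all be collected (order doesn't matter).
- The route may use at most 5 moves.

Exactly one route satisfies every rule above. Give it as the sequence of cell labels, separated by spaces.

The budget equals the shortest possible length, so every move has to be on a shortest route through the required cells.
Route from c2: right 1 to d2, down 1 to d3, left 3 to a3 — 5 moves in all.
Check: all required cells visited; 5 ≤ 5 moves.

c2 d2 d3 c3 b3 a3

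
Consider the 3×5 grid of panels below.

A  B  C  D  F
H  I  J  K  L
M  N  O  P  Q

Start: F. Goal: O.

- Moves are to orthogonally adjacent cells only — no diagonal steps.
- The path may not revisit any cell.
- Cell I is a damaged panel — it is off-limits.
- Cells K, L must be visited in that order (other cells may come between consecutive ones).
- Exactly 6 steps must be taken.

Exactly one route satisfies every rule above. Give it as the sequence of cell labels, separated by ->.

The waypoints must appear in the order K, L, with no cell reused.
Route from F: left to D, down to K, right to L, down to Q, 2× left (reaching O) — 6 moves in all.
Check: order respected (K at step 2, L at step 3); 6 moves as required.

F -> D -> K -> L -> Q -> P -> O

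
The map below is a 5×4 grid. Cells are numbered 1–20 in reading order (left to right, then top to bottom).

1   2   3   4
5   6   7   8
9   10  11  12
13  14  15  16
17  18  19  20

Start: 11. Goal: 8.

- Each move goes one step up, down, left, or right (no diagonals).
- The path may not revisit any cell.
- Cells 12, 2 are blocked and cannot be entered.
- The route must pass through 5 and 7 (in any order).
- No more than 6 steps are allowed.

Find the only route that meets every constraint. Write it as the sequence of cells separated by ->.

11 -> 10 -> 9 -> 5 -> 6 -> 7 -> 8

The 6-move cap with required stops at 5, 7 leaves no slack for detours.
Route from 11: 2× left (reaching 9), up to 5, 3× right (reaching 8) — 6 moves in all.
Check: all required cells visited; 6 ≤ 6 moves.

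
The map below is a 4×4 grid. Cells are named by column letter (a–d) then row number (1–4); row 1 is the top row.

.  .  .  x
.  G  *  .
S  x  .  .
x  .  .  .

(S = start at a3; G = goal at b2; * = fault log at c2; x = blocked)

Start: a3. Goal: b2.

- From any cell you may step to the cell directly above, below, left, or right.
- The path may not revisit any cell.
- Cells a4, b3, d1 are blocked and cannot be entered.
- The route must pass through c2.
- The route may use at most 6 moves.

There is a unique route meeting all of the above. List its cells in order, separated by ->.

a3 -> a2 -> a1 -> b1 -> c1 -> c2 -> b2

The 6-move cap with required stops at c2 leaves no slack for detours.
Route from a3: up 2 to a1, right 2 to c1, down 1 to c2, left 1 to b2 — 6 moves in all.
Check: all required cells visited; 6 ≤ 6 moves.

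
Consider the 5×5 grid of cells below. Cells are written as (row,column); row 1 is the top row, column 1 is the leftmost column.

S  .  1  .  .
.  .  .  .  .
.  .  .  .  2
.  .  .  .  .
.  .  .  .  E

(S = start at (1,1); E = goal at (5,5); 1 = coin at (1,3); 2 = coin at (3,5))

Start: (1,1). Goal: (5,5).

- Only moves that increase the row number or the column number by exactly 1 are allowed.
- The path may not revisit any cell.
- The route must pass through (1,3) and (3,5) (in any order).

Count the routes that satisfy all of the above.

A right/down-only route from (1,1) to (5,5) makes exactly 4 down-moves and 4 right-moves in some order.
With no other constraints that would be C(8,4) = 70 routes.
A monotone route can only reach the required cells in the order (1,3), (3,5), so split there and multiply the segment counts: (1,1)→(1,3): 1; (1,3)→(3,5): 6; (3,5)→(5,5): 1; product = 6.
That gives 6 routes.

6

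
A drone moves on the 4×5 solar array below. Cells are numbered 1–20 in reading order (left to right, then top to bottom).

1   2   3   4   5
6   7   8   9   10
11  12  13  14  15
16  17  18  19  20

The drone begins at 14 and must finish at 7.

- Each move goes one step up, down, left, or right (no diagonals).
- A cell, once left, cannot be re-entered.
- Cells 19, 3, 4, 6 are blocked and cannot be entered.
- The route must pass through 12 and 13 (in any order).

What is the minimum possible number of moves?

3

Any route passes through 12 and 13 in some order between 14 and 7. Summing Manhattan distances along each leg and taking the cheapest ordering (14 → 13 → 12 → 7) gives a lower bound of 1 + 1 + 1 = 3 moves.
A route of 3 moves achieves this: 14 → 13 → 12 → 7.
Since 3 matches the lower bound, it is optimal.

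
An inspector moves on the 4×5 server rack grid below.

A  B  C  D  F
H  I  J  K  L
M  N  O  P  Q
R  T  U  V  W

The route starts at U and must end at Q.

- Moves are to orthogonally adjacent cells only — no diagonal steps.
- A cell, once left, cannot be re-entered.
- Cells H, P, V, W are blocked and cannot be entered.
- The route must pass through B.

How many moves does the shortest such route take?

Any route passes through B somewhere between U and Q. Summing Manhattan distances along the two legs (U → B → Q) gives a lower bound of 4 + 5 = 9 moves.
A route of 9 moves achieves this: U → O → J → I → B → C → D → K → L → Q.
Since 9 matches the lower bound, it is optimal.

9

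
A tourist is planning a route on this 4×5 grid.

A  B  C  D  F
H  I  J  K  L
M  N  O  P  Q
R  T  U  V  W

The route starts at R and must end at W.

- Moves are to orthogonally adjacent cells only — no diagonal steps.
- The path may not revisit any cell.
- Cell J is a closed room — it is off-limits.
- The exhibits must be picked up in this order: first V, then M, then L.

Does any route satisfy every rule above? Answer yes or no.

One route that works: R → T → U → V → P → O → N → M → H → A → B → C → D → K → L → Q → W.

yes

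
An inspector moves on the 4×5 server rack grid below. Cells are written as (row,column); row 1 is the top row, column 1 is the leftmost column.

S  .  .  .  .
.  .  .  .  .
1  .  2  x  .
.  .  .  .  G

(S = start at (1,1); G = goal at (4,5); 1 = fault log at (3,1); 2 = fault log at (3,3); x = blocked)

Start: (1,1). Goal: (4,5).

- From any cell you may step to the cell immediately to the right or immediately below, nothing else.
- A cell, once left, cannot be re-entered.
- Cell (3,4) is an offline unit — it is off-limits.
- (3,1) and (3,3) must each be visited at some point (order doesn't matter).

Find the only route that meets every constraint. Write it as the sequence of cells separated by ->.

Moves only go right or down, so the column and row indices never decrease.
Route from (1,1): 2× down (reaching (3,1)), 2× right (reaching (3,3)), down to (4,3), 2× right (reaching (4,5)) — 7 moves in all.
Check: all required cells visited.

(1,1) -> (2,1) -> (3,1) -> (3,2) -> (3,3) -> (4,3) -> (4,4) -> (4,5)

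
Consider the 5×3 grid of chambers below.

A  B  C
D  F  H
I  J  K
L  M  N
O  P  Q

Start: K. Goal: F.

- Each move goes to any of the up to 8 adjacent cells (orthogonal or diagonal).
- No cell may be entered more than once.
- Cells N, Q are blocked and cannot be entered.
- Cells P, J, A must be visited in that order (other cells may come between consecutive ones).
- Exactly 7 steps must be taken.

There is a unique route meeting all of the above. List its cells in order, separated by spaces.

K M P L J D A F

The waypoints must appear in the order P, J, A, with no cell reused.
Route from K: down-left to M, down to P, up-left to L, up-right to J, up-left to D, up to A, down-right to F — 7 moves in all.
Check: order respected (P at step 2, J at step 4, A at step 6); 7 moves as required.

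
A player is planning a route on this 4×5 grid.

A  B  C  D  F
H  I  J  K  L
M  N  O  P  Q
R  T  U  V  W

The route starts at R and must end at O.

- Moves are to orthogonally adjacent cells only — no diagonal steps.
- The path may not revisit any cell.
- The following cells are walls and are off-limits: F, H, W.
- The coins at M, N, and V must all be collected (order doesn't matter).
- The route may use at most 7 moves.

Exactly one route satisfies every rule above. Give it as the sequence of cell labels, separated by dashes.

R - M - N - T - U - V - P - O

The budget equals the shortest possible length, so every move has to be on a shortest route through the required cells.
Route from R: up 1 to M, right 1 to N, down 1 to T, right 2 to V, up 1 to P, left 1 to O — 7 moves in all.
Check: all required cells visited; 7 ≤ 7 moves.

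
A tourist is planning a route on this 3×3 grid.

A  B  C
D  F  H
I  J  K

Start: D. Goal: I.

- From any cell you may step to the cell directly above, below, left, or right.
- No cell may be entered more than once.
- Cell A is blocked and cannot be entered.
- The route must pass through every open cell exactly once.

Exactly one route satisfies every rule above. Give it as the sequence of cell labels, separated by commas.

Need to visit all 8 open cells exactly once, starting at D and ending at I.
Cell K has only two open neighbours (H and J), so the path must pass straight through it: one of those is the cell it's entered from and the other is where it exits.
Route from D: right 1 to F, up 1 to B, right 1 to C, down 2 to K, left 2 to I — 7 moves in all.
Check: all 8 open cells covered.

D, F, B, C, H, K, J, I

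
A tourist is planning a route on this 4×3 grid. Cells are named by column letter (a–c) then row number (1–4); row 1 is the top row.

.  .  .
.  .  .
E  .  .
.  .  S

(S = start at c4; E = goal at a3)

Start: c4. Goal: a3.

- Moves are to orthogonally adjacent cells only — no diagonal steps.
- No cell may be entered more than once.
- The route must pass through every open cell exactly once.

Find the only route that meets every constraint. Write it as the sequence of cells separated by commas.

Need to visit all 12 open cells exactly once, starting at c4 and ending at a3.
Route from c4: 3× up (reaching c1), 2× left (reaching a1), down to a2, right to b2, 2× down (reaching b4), left to a4, up to a3 — 11 moves in all.
Check: all 12 open cells covered.

c4, c3, c2, c1, b1, a1, a2, b2, b3, b4, a4, a3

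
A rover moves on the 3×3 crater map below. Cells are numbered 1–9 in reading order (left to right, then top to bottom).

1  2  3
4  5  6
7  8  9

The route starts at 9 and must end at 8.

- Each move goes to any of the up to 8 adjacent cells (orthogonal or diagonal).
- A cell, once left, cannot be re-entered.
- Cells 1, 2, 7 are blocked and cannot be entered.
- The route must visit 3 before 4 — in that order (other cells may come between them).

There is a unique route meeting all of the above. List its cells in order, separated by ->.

9 -> 6 -> 3 -> 5 -> 4 -> 8

The waypoints must appear in the order 3, 4, with no cell reused.
Route from 9: up 2 to 3, down-left 1 to 5, left 1 to 4, down-right 1 to 8 — 5 moves in all.
Check: order respected (3 at step 2, 4 at step 4).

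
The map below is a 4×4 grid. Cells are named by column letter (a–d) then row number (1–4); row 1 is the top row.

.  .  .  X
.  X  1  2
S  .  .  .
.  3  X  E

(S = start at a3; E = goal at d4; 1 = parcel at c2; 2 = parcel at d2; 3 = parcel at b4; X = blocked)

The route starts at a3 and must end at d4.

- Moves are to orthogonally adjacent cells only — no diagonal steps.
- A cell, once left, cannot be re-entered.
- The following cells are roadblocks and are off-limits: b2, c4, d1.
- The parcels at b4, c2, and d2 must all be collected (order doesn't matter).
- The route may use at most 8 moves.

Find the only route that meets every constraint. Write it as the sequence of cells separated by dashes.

a3 - a4 - b4 - b3 - c3 - c2 - d2 - d3 - d4

Any route must reach b4, c2, and d2 and still end at d4 within 8 moves, so the order of the required stops is forced.
Route from a3: down 1 to a4, right 1 to b4, up 1 to b3, right 1 to c3, up 1 to c2, right 1 to d2, down 2 to d4 — 8 moves in all.
Check: all required cells visited; 8 ≤ 8 moves.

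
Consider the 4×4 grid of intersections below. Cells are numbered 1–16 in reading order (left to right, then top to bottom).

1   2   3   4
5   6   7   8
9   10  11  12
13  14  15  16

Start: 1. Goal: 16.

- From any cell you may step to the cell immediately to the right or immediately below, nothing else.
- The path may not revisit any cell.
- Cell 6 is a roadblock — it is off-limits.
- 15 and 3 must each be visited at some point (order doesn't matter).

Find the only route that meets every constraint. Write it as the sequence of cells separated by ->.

Moves only go right or down, so the column and row indices never decrease.
Route from 1: right 2 to 3, down 3 to 15, right 1 to 16 — 6 moves in all.
Check: all required cells visited.

1 -> 2 -> 3 -> 7 -> 11 -> 15 -> 16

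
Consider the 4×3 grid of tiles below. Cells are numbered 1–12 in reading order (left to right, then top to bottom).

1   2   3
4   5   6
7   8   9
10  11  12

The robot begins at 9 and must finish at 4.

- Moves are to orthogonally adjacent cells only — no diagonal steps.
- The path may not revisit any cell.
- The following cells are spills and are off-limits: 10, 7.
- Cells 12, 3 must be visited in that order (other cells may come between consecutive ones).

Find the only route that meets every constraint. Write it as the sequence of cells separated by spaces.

The waypoints must appear in the order 12, 3, with no cell reused.
Route from 9: down 1 to 12, left 1 to 11, up 2 to 5, right 1 to 6, up 1 to 3, left 2 to 1, down 1 to 4 — 9 moves in all.
Check: order respected (12 at step 1, 3 at step 6).

9 12 11 8 5 6 3 2 1 4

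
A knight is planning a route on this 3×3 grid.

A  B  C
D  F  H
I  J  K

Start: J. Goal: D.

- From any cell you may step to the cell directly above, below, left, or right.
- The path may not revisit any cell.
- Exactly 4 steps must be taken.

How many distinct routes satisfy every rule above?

2

Need simple routes of exactly 4 moves from J to D (Manhattan distance 2, so 1 moves are spent on a detour and 1 undoing it).
Enumerating: J F B A D | J K H F D.
That gives 2 routes.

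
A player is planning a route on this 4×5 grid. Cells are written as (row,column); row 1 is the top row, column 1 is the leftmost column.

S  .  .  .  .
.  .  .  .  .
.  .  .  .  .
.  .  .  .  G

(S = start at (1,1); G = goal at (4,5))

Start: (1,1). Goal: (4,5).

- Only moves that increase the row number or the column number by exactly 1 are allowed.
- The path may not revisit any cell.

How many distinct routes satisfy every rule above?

35

A right/down-only route from (1,1) to (4,5) makes exactly 3 down-moves and 4 right-moves in some order.
With no other constraints that would be C(7,3) = 35 routes.
That gives 35 routes.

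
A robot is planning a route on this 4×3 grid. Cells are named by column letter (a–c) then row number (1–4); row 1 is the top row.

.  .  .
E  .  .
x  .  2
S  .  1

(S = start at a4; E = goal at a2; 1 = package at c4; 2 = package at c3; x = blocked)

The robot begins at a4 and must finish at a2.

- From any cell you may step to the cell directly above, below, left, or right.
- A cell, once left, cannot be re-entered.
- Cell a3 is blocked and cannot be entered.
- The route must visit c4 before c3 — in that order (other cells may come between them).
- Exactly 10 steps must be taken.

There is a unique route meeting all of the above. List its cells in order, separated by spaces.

The waypoints must appear in the order c4, c3, with no cell reused.
Route from a4: right 2 to c4, up 1 to c3, left 1 to b3, up 1 to b2, right 1 to c2, up 1 to c1, left 2 to a1, down 1 to a2 — 10 moves in all.
Check: order respected (1 at step 2, 2 at step 3); 10 moves as required.

a4 b4 c4 c3 b3 b2 c2 c1 b1 a1 a2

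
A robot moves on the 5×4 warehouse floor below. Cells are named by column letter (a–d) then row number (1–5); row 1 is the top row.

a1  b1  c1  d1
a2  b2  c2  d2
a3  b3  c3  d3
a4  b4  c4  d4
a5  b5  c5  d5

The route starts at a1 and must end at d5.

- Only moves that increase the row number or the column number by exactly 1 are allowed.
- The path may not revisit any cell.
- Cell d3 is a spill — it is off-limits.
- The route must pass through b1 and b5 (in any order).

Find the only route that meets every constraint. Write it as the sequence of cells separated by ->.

a1 -> b1 -> b2 -> b3 -> b4 -> b5 -> c5 -> d5

Moves only go right or down, so the column and row indices never decrease.
Route from a1: right 1 to b1, down 4 to b5, right 2 to d5 — 7 moves in all.
Check: all required cells visited.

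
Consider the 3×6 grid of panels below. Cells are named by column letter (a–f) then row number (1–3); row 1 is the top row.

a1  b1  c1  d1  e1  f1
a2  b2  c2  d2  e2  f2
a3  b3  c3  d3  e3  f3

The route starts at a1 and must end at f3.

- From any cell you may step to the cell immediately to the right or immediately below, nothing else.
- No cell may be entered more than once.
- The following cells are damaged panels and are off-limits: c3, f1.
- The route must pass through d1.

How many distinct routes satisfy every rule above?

5

A right/down-only route from a1 to f3 makes exactly 2 down-moves and 5 right-moves in some order.
With no other constraints that would be C(7,2) = 21 routes.
Split at d1 and multiply the segment counts (each segment already excludes blocked cells): a1→d1: 1; d1→f3: 5; product = 5.
That gives 5 routes.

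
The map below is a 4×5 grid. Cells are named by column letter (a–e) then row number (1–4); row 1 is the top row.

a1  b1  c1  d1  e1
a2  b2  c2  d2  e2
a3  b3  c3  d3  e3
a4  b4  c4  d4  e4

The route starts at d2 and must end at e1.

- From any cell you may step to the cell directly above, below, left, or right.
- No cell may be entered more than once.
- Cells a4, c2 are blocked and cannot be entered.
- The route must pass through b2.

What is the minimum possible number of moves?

Any route passes through b2 somewhere between d2 and e1. Summing Manhattan distances along the two legs (d2 → b2 → e1) gives a lower bound of 2 + 4 = 6 moves.
That bound ignores the blocked cells. Measuring each leg by the fewest moves that actually steer around them (d2→b2: 4; b2→e1: 4) raises the lower bound to 8.
A route of 8 moves exists: d2 → d3 → c3 → b3 → b2 → b1 → c1 → d1 → e1.
Since 8 matches that lower bound, it is optimal.

8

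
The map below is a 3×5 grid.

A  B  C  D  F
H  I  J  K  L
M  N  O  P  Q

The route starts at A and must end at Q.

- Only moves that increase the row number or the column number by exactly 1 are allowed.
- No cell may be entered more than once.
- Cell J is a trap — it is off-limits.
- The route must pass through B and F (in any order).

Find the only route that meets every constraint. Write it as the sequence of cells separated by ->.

Moves only go right or down, so the column and row indices never decrease.
Route from A: right 4 to F, down 2 to Q — 6 moves in all.
Check: all required cells visited.

A -> B -> C -> D -> F -> L -> Q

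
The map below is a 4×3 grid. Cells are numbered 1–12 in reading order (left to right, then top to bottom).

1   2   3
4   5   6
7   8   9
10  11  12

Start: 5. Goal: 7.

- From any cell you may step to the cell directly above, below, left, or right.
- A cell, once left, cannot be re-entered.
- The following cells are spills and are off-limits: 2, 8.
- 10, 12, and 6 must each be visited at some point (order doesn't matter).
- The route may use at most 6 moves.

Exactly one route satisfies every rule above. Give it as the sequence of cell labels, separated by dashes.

Any route must reach 10, 12, and 6 and still end at 7 within 6 moves, so the order of the required stops is forced.
Route from 5: right 1 to 6, down 2 to 12, left 2 to 10, up 1 to 7 — 6 moves in all.
Check: all required cells visited; 6 ≤ 6 moves.

5 - 6 - 9 - 12 - 11 - 10 - 7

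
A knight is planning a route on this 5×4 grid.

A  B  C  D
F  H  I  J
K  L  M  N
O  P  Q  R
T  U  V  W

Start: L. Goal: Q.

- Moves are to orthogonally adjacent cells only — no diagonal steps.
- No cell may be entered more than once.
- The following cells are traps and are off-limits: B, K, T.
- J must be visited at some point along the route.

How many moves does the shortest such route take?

6

Any route passes through J somewhere between L and Q. Summing Manhattan distances along the two legs (L → J → Q) gives a lower bound of 3 + 3 = 6 moves.
A route of 6 moves achieves this: L → H → I → J → N → R → Q.
Since 6 matches the lower bound, it is optimal.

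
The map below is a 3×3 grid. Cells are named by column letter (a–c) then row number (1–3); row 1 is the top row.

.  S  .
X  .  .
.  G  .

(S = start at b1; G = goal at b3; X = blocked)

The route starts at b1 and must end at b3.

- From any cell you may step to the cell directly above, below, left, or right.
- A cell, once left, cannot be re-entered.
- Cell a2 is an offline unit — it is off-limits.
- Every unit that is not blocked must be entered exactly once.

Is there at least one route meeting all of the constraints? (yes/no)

no

Cell a1 has only one open neighbour but is neither the start nor the goal, so a Hamiltonian route would have to both enter and leave it through the same neighbour — impossible without revisiting.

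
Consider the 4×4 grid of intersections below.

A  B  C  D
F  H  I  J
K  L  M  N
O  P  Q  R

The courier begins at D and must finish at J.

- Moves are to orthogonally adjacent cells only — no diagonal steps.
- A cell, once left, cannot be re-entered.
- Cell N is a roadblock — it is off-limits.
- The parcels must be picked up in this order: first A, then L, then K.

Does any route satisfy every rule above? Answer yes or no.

One route that works: D → C → B → A → F → H → L → K → O → P → Q → M → I → J.

yes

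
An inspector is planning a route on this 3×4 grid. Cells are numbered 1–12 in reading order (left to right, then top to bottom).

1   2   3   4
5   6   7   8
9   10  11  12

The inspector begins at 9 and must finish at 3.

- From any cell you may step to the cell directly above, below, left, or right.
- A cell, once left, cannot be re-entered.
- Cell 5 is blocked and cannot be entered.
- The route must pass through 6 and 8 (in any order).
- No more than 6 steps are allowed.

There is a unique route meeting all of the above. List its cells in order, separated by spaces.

Any route must reach 6 and 8 and still end at 3 within 6 moves, so the order of the required stops is forced.
Route from 9: right 1 to 10, up 1 to 6, right 2 to 8, up 1 to 4, left 1 to 3 — 6 moves in all.
Check: all required cells visited; 6 ≤ 6 moves.

9 10 6 7 8 4 3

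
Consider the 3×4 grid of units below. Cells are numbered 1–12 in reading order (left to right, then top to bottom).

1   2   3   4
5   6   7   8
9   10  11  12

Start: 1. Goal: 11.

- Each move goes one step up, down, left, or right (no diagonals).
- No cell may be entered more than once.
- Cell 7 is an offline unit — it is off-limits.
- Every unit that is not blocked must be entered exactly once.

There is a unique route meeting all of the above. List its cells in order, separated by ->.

1 -> 5 -> 9 -> 10 -> 6 -> 2 -> 3 -> 4 -> 8 -> 12 -> 11

Need to visit all 11 open cells exactly once, starting at 1 and ending at 11.
Cell 8 has only two open neighbours (4 and 12), so the path must pass straight through it: one of those is the cell it's entered from and the other is where it exits.
Route from 1: 2× down (reaching 9), right to 10, 2× up (reaching 2), 2× right (reaching 4), 2× down (reaching 12), left to 11 — 10 moves in all.
Check: all 11 open cells covered.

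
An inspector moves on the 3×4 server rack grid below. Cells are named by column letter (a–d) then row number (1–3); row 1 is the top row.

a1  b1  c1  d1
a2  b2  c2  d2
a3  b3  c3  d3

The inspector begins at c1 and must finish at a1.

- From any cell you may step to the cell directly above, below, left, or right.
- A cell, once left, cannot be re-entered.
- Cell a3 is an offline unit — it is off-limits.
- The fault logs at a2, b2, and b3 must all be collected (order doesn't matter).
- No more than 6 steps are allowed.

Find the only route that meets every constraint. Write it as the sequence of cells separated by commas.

c1, c2, c3, b3, b2, a2, a1

The budget equals the shortest possible length, so every move has to be on a shortest route through the required cells.
Route from c1: 2× down (reaching c3), left to b3, up to b2, left to a2, up to a1 — 6 moves in all.
Check: all required cells visited; 6 ≤ 6 moves.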